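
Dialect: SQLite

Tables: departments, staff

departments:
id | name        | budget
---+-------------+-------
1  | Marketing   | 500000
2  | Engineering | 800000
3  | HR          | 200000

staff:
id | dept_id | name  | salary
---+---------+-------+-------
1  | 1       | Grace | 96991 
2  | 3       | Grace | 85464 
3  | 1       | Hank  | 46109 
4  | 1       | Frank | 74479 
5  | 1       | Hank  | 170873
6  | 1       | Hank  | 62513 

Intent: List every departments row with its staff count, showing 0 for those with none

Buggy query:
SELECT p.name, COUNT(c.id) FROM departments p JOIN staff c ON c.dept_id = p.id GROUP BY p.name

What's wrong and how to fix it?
Bug: INNER JOIN drops departments rows that have no matching staff rows

Fix: Use LEFT JOIN so parents without children still appear (COUNT(c.id) gives 0)

Corrected query:
SELECT p.name, COUNT(c.id) FROM departments p LEFT JOIN staff c ON c.dept_id = p.id GROUP BY p.name

Result:
name        | COUNT(c.id)
------------+------------
Engineering | 0          
HR          | 1          
Marketing   | 5          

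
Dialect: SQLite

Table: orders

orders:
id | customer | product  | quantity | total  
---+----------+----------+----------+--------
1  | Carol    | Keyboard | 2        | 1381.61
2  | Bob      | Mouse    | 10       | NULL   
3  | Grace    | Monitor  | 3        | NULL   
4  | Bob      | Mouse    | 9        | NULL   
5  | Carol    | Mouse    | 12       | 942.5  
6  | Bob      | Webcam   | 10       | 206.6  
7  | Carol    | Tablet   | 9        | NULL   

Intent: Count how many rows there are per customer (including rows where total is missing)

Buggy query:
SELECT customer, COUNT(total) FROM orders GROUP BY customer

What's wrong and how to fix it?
Bug: COUNT(total) skips NULLs, so groups with missing total are undercounted

Fix: Use COUNT(*) to count all rows regardless of NULL

Corrected query:
SELECT customer, COUNT(*) FROM orders GROUP BY customer

Result:
customer | COUNT(*)
---------+---------
Bob      | 3       
Carol    | 3       
Grace    | 1       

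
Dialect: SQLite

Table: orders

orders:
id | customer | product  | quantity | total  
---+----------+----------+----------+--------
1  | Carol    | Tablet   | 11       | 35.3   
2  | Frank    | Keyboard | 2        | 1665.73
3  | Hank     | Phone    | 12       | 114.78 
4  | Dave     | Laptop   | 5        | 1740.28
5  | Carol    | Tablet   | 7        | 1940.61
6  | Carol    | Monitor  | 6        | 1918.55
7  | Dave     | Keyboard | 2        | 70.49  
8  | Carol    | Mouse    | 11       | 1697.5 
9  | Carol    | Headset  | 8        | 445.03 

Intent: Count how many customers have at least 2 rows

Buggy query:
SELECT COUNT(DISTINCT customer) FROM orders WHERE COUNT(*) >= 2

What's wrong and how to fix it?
Bug: COUNT(*) cannot appear in WHERE; the per-group count doesn't exist yet

Fix: Group first with HAVING COUNT(*) >= 2, then COUNT the resulting groups

Corrected query:
SELECT COUNT(*) FROM (SELECT customer FROM orders GROUP BY customer HAVING COUNT(*) >= 2)

Result:
COUNT(*)
--------
2       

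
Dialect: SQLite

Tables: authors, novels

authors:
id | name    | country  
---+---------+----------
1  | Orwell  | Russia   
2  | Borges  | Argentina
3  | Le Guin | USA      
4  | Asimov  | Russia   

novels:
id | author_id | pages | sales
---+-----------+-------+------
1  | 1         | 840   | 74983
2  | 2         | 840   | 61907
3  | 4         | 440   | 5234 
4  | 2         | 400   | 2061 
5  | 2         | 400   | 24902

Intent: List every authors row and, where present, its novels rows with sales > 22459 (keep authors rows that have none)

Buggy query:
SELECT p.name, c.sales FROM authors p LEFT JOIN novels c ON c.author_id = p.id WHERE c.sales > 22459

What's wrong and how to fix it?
Bug: A WHERE condition on the right-hand table after LEFT JOIN drops unmatched parents

Fix: Move the right-table condition into the ON clause so unmatched parents are kept

Corrected query:
SELECT p.name, c.sales FROM authors p LEFT JOIN novels c ON c.author_id = p.id AND c.sales > 22459

Result:
name    | sales
--------+------
Orwell  | 74983
Borges  | 24902
Borges  | 61907
Le Guin | NULL 
Asimov  | NULL 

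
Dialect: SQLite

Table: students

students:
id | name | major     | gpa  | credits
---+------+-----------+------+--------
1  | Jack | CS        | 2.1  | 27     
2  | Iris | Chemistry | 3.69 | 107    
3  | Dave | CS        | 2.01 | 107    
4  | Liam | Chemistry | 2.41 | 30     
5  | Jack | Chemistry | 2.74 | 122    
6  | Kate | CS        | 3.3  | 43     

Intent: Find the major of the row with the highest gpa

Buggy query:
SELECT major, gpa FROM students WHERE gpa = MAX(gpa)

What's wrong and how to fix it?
Bug: MAX(gpa) is an aggregate and cannot be used directly in WHERE

Fix: Wrap MAX in a scalar subquery so WHERE compares against a single value

Corrected query:
SELECT major, gpa FROM students WHERE gpa = (SELECT MAX(gpa) FROM students)

Result:
major     | gpa 
----------+-----
Chemistry | 3.69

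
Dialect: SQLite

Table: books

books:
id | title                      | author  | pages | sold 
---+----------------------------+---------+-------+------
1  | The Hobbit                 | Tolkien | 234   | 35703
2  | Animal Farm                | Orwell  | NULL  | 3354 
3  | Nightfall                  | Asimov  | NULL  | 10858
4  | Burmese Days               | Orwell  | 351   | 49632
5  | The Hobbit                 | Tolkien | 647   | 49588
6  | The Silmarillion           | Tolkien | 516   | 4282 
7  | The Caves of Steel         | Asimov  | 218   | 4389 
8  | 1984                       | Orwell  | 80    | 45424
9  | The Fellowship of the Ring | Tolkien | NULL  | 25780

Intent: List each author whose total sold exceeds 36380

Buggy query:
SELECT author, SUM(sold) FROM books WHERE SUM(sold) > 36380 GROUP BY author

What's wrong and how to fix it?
Bug: SUM(sold) is an aggregate, but WHERE filters rows before aggregation

Fix: Use HAVING (which filters groups after aggregation) instead of WHERE

Corrected query:
SELECT author, SUM(sold) FROM books GROUP BY author HAVING SUM(sold) > 36380

Result:
author  | SUM(sold)
--------+----------
Orwell  | 98410    
Tolkien | 115353   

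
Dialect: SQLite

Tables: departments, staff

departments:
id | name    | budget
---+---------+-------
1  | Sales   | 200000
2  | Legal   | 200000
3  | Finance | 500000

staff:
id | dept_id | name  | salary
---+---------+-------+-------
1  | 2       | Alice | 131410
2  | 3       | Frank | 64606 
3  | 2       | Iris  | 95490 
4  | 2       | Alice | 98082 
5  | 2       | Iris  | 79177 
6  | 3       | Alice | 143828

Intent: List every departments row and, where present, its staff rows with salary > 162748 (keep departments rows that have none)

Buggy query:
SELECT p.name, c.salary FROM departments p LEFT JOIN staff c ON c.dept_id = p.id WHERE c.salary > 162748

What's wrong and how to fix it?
Bug: Filtering c.salary in WHERE discards the NULL rows produced by LEFT JOIN, turning it into an inner join

Fix: Move the right-table condition into the ON clause so unmatched parents are kept

Corrected query:
SELECT p.name, c.salary FROM departments p LEFT JOIN staff c ON c.dept_id = p.id AND c.salary > 162748

Result:
name    | salary
--------+-------
Sales   | NULL  
Legal   | NULL  
Finance | NULL  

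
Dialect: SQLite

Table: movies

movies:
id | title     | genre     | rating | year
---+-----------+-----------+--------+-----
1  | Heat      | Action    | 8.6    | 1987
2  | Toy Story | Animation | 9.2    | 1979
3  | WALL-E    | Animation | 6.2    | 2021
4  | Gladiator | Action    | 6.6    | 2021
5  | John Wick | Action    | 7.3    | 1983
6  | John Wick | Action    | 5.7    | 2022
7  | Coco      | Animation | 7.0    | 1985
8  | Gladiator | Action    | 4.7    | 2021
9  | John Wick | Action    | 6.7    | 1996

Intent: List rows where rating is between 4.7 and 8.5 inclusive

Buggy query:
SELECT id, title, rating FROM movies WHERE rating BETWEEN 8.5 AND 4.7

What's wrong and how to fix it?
Bug: The bounds are reversed; BETWEEN a AND b requires a <= b to match anything

Fix: Write BETWEEN 4.7 AND 8.5

Corrected query:
SELECT id, title, rating FROM movies WHERE rating BETWEEN 4.7 AND 8.5

Result:
id | title     | rating
---+-----------+-------
3  | WALL-E    | 6.2   
4  | Gladiator | 6.6   
5  | John Wick | 7.3   
6  | John Wick | 5.7   
7  | Coco      | 7     
8  | Gladiator | 4.7   
9  | John Wick | 6.7   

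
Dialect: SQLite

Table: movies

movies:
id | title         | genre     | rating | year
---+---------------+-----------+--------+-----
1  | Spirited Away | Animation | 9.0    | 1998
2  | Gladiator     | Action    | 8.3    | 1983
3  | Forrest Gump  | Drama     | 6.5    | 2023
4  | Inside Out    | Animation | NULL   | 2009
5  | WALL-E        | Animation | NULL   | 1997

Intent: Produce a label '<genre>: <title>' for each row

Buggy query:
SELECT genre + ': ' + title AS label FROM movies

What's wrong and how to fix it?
Bug: '+' is numeric addition; on text columns SQLite converts them to 0 instead of concatenating

Fix: Replace + with || to concatenate text

Corrected query:
SELECT genre || ': ' || title AS label FROM movies

Result:
label                   
------------------------
Animation: Spirited Away
Action: Gladiator       
Drama: Forrest Gump     
Animation: Inside Out   
Animation: WALL-E       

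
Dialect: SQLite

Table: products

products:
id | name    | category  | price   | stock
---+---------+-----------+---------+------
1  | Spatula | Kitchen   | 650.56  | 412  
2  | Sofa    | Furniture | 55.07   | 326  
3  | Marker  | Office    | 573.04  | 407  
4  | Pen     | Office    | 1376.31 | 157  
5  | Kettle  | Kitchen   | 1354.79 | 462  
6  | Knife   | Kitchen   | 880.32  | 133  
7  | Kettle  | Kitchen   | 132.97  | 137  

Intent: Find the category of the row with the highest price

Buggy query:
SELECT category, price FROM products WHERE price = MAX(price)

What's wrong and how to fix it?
Bug: MAX(price) is an aggregate and cannot be used directly in WHERE

Fix: Use a subquery: WHERE price = (SELECT MAX(price) FROM products)

Corrected query:
SELECT category, price FROM products WHERE price = (SELECT MAX(price) FROM products)

Result:
category | price  
---------+--------
Office   | 1376.31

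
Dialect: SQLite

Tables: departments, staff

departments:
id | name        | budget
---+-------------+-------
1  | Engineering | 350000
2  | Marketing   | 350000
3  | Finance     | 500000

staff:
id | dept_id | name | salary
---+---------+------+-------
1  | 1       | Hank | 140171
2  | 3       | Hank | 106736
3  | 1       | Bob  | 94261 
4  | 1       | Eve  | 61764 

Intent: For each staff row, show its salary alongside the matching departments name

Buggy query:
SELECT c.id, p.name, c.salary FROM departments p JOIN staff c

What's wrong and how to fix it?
Bug: Missing join condition: each staff row is matched to all departments rows instead of just its own

Fix: Add ON c.dept_id = p.id to the JOIN

Corrected query:
SELECT c.id, p.name, c.salary FROM departments p JOIN staff c ON c.dept_id = p.id

Result:
id | name        | salary
---+-------------+-------
1  | Engineering | 140171
2  | Finance     | 106736
3  | Engineering | 94261 
4  | Engineering | 61764 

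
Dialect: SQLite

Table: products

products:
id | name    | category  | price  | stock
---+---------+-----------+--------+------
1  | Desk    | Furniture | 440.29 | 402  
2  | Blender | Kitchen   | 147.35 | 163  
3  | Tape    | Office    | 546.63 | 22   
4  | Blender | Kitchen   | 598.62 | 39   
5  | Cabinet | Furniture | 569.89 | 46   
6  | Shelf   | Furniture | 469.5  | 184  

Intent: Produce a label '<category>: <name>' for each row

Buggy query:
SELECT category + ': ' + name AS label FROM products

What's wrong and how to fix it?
Bug: SQLite uses || for string concatenation; + coerces text to numbers (yielding 0)

Fix: Replace + with || to concatenate text

Corrected query:
SELECT category || ': ' || name AS label FROM products

Result:
label             
------------------
Furniture: Desk   
Kitchen: Blender  
Office: Tape      
Kitchen: Blender  
Furniture: Cabinet
Furniture: Shelf  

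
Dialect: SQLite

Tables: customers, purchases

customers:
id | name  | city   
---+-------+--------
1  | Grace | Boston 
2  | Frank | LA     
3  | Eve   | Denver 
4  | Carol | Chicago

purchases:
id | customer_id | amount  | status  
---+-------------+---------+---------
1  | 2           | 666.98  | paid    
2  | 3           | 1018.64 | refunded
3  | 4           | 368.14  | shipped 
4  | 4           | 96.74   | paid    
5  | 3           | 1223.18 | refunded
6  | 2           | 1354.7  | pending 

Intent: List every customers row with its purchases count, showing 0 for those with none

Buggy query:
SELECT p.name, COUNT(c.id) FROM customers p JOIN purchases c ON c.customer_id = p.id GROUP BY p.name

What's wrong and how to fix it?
Bug: INNER JOIN drops customers rows that have no matching purchases rows

Fix: Use LEFT JOIN so parents without children still appear (COUNT(c.id) gives 0)

Corrected query:
SELECT p.name, COUNT(c.id) FROM customers p LEFT JOIN purchases c ON c.customer_id = p.id GROUP BY p.name

Result:
name  | COUNT(c.id)
------+------------
Carol | 2          
Eve   | 2          
Frank | 2          
Grace | 0          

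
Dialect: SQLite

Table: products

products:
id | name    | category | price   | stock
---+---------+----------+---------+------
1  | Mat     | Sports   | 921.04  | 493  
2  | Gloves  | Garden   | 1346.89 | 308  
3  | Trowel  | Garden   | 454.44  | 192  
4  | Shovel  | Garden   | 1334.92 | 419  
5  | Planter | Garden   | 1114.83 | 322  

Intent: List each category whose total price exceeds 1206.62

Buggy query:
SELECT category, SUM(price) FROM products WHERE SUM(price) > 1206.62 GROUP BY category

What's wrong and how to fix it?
Bug: SUM(price) is an aggregate, but WHERE filters rows before aggregation

Fix: Use HAVING (which filters groups after aggregation) instead of WHERE

Corrected query:
SELECT category, SUM(price) FROM products GROUP BY category HAVING SUM(price) > 1206.62

Result:
category | SUM(price)
---------+-----------
Garden   | 4251.08   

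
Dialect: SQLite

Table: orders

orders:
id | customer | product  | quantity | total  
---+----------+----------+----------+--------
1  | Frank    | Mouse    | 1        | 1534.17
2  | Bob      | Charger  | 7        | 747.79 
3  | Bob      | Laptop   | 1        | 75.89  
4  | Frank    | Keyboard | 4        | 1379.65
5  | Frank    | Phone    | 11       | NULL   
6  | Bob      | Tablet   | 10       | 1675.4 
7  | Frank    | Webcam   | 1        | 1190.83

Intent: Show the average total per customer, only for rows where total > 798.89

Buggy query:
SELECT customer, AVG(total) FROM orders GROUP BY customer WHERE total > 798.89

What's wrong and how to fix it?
Bug: Row-level WHERE must come before GROUP BY in the clause order

Fix: Place WHERE between FROM and GROUP BY

Corrected query:
SELECT customer, AVG(total) FROM orders WHERE total > 798.89 GROUP BY customer

Result:
customer | AVG(total) 
---------+------------
Bob      | 1675.4     
Frank    | 1368.216667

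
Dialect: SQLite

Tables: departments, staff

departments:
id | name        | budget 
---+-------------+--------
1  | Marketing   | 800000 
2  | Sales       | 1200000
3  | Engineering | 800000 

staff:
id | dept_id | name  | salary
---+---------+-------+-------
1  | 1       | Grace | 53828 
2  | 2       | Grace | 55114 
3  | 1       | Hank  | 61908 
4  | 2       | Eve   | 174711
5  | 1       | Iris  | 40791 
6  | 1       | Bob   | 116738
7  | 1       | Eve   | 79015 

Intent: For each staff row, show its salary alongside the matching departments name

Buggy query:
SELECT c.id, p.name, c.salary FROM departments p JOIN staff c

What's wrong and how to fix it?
Bug: Missing join condition: each staff row is matched to all departments rows instead of just its own

Fix: Specify the join condition linking the foreign key to the parent id

Corrected query:
SELECT c.id, p.name, c.salary FROM departments p JOIN staff c ON c.dept_id = p.id

Result:
id | name      | salary
---+-----------+-------
1  | Marketing | 53828 
2  | Sales     | 55114 
3  | Marketing | 61908 
4  | Sales     | 174711
5  | Marketing | 40791 
6  | Marketing | 116738
7  | Marketing | 79015 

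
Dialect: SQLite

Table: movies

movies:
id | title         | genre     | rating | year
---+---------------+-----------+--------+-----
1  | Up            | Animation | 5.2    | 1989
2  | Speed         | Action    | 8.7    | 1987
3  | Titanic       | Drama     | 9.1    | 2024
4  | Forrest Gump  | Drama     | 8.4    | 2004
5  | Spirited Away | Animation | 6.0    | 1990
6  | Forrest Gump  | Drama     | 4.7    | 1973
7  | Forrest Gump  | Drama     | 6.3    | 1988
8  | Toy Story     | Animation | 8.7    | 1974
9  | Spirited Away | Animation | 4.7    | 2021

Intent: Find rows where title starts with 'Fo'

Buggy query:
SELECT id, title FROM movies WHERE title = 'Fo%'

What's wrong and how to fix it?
Bug: Wildcards only work with LIKE; '=' treats '%' as a literal character

Fix: Replace '=' with LIKE so 'Fo%' is treated as a pattern

Corrected query:
SELECT id, title FROM movies WHERE title LIKE 'Fo%'

Result:
id | title       
---+-------------
4  | Forrest Gump
6  | Forrest Gump
7  | Forrest Gump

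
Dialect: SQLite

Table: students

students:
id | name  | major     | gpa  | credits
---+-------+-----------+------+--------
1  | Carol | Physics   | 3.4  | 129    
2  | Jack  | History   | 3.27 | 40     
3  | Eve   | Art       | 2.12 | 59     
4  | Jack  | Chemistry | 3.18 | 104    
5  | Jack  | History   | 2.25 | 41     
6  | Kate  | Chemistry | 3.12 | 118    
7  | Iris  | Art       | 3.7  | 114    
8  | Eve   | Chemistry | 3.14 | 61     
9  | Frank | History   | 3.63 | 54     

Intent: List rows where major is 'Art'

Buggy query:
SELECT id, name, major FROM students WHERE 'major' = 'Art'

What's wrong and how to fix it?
Bug: Single quotes denote string literals in SQL; the column name is being compared as a constant string

Fix: Reference the column as major without single quotes

Corrected query:
SELECT id, name, major FROM students WHERE major = 'Art'

Result:
id | name | major
---+------+------
3  | Eve  | Art  
7  | Iris | Art  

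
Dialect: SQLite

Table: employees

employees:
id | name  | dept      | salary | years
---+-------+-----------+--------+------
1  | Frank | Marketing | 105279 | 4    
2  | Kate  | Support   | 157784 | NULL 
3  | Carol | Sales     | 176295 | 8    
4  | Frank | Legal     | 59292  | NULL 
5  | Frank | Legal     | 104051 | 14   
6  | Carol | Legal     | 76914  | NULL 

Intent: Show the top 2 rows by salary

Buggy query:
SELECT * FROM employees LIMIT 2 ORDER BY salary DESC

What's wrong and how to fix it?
Bug: ORDER BY cannot follow LIMIT; LIMIT is the final clause

Fix: Swap the clauses: ORDER BY first, then LIMIT

Corrected query:
SELECT * FROM employees ORDER BY salary DESC LIMIT 2

Result:
id | name  | dept    | salary | years
---+-------+---------+--------+------
3  | Carol | Sales   | 176295 | 8    
2  | Kate  | Support | 157784 | NULL 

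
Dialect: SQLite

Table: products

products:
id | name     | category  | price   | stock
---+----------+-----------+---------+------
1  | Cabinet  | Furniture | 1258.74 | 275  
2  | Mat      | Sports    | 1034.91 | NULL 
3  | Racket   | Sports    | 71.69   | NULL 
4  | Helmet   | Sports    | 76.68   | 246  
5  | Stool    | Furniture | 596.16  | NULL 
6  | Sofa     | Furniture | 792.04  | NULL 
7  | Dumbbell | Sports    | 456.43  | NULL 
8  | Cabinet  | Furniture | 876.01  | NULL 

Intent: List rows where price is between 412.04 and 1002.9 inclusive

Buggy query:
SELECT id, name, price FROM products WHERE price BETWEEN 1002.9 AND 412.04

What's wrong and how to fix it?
Bug: The bounds are reversed; BETWEEN a AND b requires a <= b to match anything

Fix: Swap the bounds so the smaller value comes first

Corrected query:
SELECT id, name, price FROM products WHERE price BETWEEN 412.04 AND 1002.9

Result:
id | name     | price 
---+----------+-------
5  | Stool    | 596.16
6  | Sofa     | 792.04
7  | Dumbbell | 456.43
8  | Cabinet  | 876.01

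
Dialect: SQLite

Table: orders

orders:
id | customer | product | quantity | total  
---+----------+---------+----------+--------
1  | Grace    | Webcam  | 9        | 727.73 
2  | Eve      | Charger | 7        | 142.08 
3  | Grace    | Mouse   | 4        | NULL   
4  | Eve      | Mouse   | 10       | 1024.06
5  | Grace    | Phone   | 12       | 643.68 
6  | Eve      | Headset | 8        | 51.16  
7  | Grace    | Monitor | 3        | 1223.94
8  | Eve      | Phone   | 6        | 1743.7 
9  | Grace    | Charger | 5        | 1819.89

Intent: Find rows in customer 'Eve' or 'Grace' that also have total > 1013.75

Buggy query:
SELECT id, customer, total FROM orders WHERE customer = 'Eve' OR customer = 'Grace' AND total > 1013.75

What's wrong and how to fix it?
Bug: Without parentheses, AND is evaluated before OR, so the total filter only applies to the 'Grace' branch

Fix: Add parentheses around the OR so the AND applies to both alternatives

Corrected query:
SELECT id, customer, total FROM orders WHERE (customer = 'Eve' OR customer = 'Grace') AND total > 1013.75

Result:
id | customer | total  
---+----------+--------
4  | Eve      | 1024.06
7  | Grace    | 1223.94
8  | Eve      | 1743.7 
9  | Grace    | 1819.89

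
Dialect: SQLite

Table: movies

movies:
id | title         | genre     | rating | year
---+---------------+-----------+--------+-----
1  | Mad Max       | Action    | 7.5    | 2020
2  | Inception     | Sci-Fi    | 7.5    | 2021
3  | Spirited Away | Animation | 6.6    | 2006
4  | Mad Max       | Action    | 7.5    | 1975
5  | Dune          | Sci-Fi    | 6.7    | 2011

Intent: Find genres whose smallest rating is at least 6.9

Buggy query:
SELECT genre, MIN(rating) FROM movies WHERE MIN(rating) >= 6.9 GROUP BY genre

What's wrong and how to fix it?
Bug: Aggregates like MIN are computed per group after WHERE runs

Fix: Replace WHERE with HAVING after the GROUP BY

Corrected query:
SELECT genre, MIN(rating) FROM movies GROUP BY genre HAVING MIN(rating) >= 6.9

Result:
genre  | MIN(rating)
-------+------------
Action | 7.5        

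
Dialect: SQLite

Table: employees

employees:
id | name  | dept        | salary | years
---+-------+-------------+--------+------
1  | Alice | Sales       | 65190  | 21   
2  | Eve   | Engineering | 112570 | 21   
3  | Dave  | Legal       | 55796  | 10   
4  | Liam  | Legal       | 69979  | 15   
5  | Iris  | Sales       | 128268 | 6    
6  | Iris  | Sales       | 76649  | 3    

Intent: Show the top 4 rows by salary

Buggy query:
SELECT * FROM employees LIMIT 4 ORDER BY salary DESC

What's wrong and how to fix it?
Bug: ORDER BY cannot follow LIMIT; LIMIT is the final clause

Fix: Swap the clauses: ORDER BY first, then LIMIT

Corrected query:
SELECT * FROM employees ORDER BY salary DESC LIMIT 4

Result:
id | name | dept        | salary | years
---+------+-------------+--------+------
5  | Iris | Sales       | 128268 | 6    
2  | Eve  | Engineering | 112570 | 21   
6  | Iris | Sales       | 76649  | 3    
4  | Liam | Legal       | 69979  | 15   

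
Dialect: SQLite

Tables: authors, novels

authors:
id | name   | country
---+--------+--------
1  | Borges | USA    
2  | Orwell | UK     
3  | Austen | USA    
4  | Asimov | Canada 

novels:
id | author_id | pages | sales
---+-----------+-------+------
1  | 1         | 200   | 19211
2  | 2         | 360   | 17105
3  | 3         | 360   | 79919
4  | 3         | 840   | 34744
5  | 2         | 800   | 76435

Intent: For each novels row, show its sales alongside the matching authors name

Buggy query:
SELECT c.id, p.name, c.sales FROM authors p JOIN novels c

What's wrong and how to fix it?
Bug: JOIN with no ON clause produces a cartesian product; every novels row pairs with every authors row

Fix: Specify the join condition linking the foreign key to the parent id

Corrected query:
SELECT c.id, p.name, c.sales FROM authors p JOIN novels c ON c.author_id = p.id

Result:
id | name   | sales
---+--------+------
1  | Borges | 19211
2  | Orwell | 17105
3  | Austen | 79919
4  | Austen | 34744
5  | Orwell | 76435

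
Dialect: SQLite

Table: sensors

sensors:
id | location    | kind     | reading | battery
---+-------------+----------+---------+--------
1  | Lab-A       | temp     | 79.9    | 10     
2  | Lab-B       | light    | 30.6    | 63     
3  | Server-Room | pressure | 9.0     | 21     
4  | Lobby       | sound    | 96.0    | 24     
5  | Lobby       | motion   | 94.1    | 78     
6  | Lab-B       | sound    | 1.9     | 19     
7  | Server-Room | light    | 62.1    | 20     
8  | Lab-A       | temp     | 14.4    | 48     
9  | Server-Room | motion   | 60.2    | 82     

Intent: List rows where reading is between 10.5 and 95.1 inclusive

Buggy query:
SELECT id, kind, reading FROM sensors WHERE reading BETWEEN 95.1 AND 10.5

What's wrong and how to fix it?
Bug: BETWEEN expects the lower bound first; with 95.1 AND 10.5 the range is empty

Fix: Write BETWEEN 10.5 AND 95.1

Corrected query:
SELECT id, kind, reading FROM sensors WHERE reading BETWEEN 10.5 AND 95.1

Result:
id | kind   | reading
---+--------+--------
1  | temp   | 79.9   
2  | light  | 30.6   
5  | motion | 94.1   
7  | light  | 62.1   
8  | temp   | 14.4   
9  | motion | 60.2   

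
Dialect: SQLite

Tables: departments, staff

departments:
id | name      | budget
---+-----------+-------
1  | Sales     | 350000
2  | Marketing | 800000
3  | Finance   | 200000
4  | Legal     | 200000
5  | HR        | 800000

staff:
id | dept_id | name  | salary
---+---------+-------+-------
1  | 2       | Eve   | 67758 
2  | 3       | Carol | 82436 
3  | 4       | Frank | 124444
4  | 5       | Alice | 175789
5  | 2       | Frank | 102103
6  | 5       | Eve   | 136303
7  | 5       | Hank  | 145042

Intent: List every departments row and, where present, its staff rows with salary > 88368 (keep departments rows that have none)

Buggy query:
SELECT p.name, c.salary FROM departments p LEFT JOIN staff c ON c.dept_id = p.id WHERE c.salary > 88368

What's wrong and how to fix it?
Bug: Filtering c.salary in WHERE discards the NULL rows produced by LEFT JOIN, turning it into an inner join

Fix: Put 'c.salary > 88368' in the JOIN's ON clause instead of WHERE

Corrected query:
SELECT p.name, c.salary FROM departments p LEFT JOIN staff c ON c.dept_id = p.id AND c.salary > 88368

Result:
name      | salary
----------+-------
Sales     | NULL  
Marketing | 102103
Finance   | NULL  
Legal     | 124444
HR        | 136303
HR        | 145042
HR        | 175789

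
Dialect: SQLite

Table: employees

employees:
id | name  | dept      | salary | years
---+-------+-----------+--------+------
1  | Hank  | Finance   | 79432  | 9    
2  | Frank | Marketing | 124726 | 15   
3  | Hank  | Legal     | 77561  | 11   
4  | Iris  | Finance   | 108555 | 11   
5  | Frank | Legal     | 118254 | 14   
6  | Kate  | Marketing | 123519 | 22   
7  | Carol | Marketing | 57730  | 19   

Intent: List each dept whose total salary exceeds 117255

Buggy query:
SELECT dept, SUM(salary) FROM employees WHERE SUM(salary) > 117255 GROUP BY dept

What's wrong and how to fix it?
Bug: SUM(salary) is an aggregate, but WHERE filters rows before aggregation

Fix: Use HAVING (which filters groups after aggregation) instead of WHERE

Corrected query:
SELECT dept, SUM(salary) FROM employees GROUP BY dept HAVING SUM(salary) > 117255

Result:
dept      | SUM(salary)
----------+------------
Finance   | 187987     
Legal     | 195815     
Marketing | 305975     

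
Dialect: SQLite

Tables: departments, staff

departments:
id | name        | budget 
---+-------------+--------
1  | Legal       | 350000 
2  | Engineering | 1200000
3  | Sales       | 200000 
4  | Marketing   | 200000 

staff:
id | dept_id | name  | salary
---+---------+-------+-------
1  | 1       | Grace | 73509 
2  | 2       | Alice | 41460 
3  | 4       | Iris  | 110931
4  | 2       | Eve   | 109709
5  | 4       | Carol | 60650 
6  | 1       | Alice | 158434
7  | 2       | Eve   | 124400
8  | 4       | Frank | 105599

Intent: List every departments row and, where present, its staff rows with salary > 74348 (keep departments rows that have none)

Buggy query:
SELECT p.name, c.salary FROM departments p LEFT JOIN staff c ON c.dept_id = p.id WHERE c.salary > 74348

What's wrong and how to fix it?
Bug: A WHERE condition on the right-hand table after LEFT JOIN drops unmatched parents

Fix: Put 'c.salary > 74348' in the JOIN's ON clause instead of WHERE

Corrected query:
SELECT p.name, c.salary FROM departments p LEFT JOIN staff c ON c.dept_id = p.id AND c.salary > 74348

Result:
name        | salary
------------+-------
Legal       | 158434
Engineering | 109709
Engineering | 124400
Sales       | NULL  
Marketing   | 105599
Marketing   | 110931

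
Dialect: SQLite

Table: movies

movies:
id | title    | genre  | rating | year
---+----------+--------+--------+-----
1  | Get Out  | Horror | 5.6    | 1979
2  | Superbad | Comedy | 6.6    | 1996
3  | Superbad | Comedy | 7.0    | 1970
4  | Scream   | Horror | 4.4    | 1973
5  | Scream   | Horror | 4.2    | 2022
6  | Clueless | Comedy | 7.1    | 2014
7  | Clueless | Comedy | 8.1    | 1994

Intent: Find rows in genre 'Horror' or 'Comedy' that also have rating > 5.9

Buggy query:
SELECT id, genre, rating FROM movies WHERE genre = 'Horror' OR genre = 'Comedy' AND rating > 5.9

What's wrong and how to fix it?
Bug: Without parentheses, AND is evaluated before OR, so the rating filter only applies to the 'Comedy' branch

Fix: Add parentheses around the OR so the AND applies to both alternatives

Corrected query:
SELECT id, genre, rating FROM movies WHERE (genre = 'Horror' OR genre = 'Comedy') AND rating > 5.9

Result:
id | genre  | rating
---+--------+-------
2  | Comedy | 6.6   
3  | Comedy | 7     
6  | Comedy | 7.1   
7  | Comedy | 8.1   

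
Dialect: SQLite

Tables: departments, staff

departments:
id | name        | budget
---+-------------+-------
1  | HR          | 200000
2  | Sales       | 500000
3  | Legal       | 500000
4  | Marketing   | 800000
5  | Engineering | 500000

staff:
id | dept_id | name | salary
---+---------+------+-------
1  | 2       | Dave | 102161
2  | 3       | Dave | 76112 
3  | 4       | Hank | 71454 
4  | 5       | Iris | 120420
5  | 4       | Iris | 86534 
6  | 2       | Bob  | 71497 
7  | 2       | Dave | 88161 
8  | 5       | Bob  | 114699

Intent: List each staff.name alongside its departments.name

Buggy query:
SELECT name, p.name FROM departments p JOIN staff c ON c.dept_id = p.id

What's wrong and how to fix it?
Bug: 'name' exists in both joined tables, so the database can't tell which one is meant

Fix: Prefix ambiguous columns with the table alias

Corrected query:
SELECT c.name, p.name FROM departments p JOIN staff c ON c.dept_id = p.id

Result:
name | name       
-----+------------
Dave | Sales      
Dave | Legal      
Hank | Marketing  
Iris | Engineering
Iris | Marketing  
Bob  | Sales      
Dave | Sales      
Bob  | Engineering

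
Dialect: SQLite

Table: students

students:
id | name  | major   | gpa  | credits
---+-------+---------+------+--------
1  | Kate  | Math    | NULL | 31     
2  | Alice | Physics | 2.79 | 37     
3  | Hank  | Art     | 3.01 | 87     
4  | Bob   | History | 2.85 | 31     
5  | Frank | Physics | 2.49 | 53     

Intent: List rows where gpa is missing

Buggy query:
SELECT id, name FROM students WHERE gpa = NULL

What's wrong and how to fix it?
Bug: '= NULL' is always unknown in SQL three-valued logic, so no rows match

Fix: Replace '= NULL' with 'IS NULL'

Corrected query:
SELECT id, name FROM students WHERE gpa IS NULL

Result:
id | name
---+-----
1  | Kate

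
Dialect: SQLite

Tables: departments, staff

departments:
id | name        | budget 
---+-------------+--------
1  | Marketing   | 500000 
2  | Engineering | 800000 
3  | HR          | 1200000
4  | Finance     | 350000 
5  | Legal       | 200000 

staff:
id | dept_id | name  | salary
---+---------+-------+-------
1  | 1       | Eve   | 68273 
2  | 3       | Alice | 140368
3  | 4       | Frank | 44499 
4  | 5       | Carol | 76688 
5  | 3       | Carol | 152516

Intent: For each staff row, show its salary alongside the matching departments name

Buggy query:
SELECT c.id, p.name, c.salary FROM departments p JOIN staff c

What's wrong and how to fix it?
Bug: JOIN with no ON clause produces a cartesian product; every staff row pairs with every departments row

Fix: Specify the join condition linking the foreign key to the parent id

Corrected query:
SELECT c.id, p.name, c.salary FROM departments p JOIN staff c ON c.dept_id = p.id

Result:
id | name      | salary
---+-----------+-------
1  | Marketing | 68273 
2  | HR        | 140368
3  | Finance   | 44499 
4  | Legal     | 76688 
5  | HR        | 152516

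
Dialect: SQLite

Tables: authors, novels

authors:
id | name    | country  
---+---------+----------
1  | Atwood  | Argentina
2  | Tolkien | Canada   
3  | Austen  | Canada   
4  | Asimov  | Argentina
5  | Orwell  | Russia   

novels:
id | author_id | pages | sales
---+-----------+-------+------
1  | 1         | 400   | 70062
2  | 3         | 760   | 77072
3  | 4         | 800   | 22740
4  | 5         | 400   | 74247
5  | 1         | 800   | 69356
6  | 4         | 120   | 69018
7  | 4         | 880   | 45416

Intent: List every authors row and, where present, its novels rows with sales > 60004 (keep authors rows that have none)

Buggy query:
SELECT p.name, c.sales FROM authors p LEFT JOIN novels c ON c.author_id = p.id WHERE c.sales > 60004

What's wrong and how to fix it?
Bug: Filtering c.sales in WHERE discards the NULL rows produced by LEFT JOIN, turning it into an inner join

Fix: Put 'c.sales > 60004' in the JOIN's ON clause instead of WHERE

Corrected query:
SELECT p.name, c.sales FROM authors p LEFT JOIN novels c ON c.author_id = p.id AND c.sales > 60004

Result:
name    | sales
--------+------
Atwood  | 69356
Atwood  | 70062
Tolkien | NULL 
Austen  | 77072
Asimov  | 69018
Orwell  | 74247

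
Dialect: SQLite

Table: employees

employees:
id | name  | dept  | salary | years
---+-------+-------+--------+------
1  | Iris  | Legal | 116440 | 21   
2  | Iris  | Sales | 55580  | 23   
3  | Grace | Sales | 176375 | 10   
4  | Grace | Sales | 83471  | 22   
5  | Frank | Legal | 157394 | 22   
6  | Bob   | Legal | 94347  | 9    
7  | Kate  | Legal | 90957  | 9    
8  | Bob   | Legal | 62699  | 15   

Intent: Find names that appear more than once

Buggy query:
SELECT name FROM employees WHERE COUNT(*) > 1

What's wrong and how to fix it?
Bug: WHERE can't reference COUNT(*); aggregates are computed after WHERE

Fix: GROUP BY name, then filter groups with HAVING COUNT(*) > 1

Corrected query:
SELECT name FROM employees GROUP BY name HAVING COUNT(*) > 1

Result:
name 
-----
Bob  
Grace
Iris 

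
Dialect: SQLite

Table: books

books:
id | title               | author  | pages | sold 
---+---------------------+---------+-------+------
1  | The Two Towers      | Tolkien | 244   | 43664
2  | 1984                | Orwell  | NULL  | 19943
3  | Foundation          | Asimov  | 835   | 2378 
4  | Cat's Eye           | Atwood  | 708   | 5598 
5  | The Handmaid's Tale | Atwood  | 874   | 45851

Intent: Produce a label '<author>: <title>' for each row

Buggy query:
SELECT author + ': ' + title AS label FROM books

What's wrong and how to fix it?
Bug: SQLite uses || for string concatenation; + coerces text to numbers (yielding 0)

Fix: Replace + with || to concatenate text

Corrected query:
SELECT author || ': ' || title AS label FROM books

Result:
label                      
---------------------------
Tolkien: The Two Towers    
Orwell: 1984               
Asimov: Foundation         
Atwood: Cat's Eye          
Atwood: The Handmaid's Tale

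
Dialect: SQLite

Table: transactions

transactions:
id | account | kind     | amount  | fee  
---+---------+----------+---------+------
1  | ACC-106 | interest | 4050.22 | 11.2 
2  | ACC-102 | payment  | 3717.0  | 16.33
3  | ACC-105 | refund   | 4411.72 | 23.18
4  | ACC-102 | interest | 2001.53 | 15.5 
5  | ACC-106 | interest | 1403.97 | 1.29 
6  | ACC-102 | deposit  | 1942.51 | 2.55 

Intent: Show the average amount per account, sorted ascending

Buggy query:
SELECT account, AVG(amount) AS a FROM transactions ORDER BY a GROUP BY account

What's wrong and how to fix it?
Bug: GROUP BY must precede ORDER BY

Fix: Reorder: SELECT … FROM … GROUP BY … ORDER BY …

Corrected query:
SELECT account, AVG(amount) AS a FROM transactions GROUP BY account ORDER BY a

Result:
account | a       
--------+---------
ACC-102 | 2553.68 
ACC-106 | 2727.095
ACC-105 | 4411.72 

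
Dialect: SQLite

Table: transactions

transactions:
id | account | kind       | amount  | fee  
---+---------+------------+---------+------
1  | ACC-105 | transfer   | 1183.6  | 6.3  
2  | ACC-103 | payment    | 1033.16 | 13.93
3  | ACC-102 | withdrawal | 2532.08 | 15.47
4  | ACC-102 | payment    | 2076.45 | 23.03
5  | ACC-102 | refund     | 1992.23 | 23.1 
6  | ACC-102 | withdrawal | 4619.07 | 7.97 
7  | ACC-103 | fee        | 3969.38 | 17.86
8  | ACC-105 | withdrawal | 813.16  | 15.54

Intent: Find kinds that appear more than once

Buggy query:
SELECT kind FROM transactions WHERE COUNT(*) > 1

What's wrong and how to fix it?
Bug: WHERE can't reference COUNT(*); aggregates are computed after WHERE

Fix: Group first, then use HAVING for the count condition

Corrected query:
SELECT kind FROM transactions GROUP BY kind HAVING COUNT(*) > 1

Result:
kind      
----------
payment   
withdrawal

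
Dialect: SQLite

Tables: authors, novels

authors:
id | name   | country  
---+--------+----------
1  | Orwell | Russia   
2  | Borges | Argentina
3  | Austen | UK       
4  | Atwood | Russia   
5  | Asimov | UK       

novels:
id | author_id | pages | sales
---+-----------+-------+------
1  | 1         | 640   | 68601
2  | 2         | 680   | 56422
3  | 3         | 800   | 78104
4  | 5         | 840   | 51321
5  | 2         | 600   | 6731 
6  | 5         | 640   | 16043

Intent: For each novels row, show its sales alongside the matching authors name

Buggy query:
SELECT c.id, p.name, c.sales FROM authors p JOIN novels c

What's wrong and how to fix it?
Bug: Missing join condition: each novels row is matched to all authors rows instead of just its own

Fix: Specify the join condition linking the foreign key to the parent id

Corrected query:
SELECT c.id, p.name, c.sales FROM authors p JOIN novels c ON c.author_id = p.id

Result:
id | name   | sales
---+--------+------
1  | Orwell | 68601
2  | Borges | 56422
3  | Austen | 78104
4  | Asimov | 51321
5  | Borges | 6731 
6  | Asimov | 16043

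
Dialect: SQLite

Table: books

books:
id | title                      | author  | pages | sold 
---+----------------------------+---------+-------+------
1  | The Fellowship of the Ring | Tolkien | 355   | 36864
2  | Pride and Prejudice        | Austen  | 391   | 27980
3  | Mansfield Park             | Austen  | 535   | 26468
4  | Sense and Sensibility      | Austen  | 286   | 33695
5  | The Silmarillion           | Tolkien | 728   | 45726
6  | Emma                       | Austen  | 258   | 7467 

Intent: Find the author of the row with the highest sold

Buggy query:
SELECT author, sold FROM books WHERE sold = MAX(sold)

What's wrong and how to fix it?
Bug: MAX(sold) is an aggregate and cannot be used directly in WHERE

Fix: Use a subquery: WHERE sold = (SELECT MAX(sold) FROM books)

Corrected query:
SELECT author, sold FROM books WHERE sold = (SELECT MAX(sold) FROM books)

Result:
author  | sold 
--------+------
Tolkien | 45726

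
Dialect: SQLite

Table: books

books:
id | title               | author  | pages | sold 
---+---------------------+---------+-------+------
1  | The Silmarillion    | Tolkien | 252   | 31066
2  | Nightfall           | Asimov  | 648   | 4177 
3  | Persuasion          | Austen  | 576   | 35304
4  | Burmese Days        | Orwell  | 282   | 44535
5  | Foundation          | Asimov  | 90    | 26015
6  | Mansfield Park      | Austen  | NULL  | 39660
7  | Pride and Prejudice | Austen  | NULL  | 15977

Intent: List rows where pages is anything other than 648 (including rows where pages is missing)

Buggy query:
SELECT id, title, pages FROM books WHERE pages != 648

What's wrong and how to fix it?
Bug: 'pages != 648' is unknown when pages is NULL, so NULL rows are silently excluded

Fix: Add an explicit OR pages IS NULL to include the missing-value rows

Corrected query:
SELECT id, title, pages FROM books WHERE pages != 648 OR pages IS NULL

Result:
id | title               | pages
---+---------------------+------
1  | The Silmarillion    | 252  
3  | Persuasion          | 576  
4  | Burmese Days        | 282  
5  | Foundation          | 90   
6  | Mansfield Park      | NULL 
7  | Pride and Prejudice | NULL 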